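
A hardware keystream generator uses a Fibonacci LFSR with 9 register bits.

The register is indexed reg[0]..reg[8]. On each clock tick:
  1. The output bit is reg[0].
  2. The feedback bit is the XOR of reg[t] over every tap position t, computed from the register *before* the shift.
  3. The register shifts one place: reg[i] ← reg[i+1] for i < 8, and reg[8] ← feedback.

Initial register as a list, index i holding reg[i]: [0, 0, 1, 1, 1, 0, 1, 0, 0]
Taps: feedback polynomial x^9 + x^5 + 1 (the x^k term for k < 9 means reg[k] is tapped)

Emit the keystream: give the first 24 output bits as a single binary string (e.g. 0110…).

k : reg_k → out_k, fb_k
0: 001110100 → 0, fb=0
1: 011101000 → 0, fb=1
2: 111010001 → 1, fb=1
3: 110100011 → 1, fb=1
4: 101000111 → 1, fb=1
5: 010001111 → 0, fb=1
6: 100011111 → 1, fb=0
7: 000111110 → 0, fb=1
8: 001111101 → 0, fb=1
9: 011111011 → 0, fb=1
10: 111110111 → 1, fb=1
11: 111101111 → 1, fb=0
12: 111011110 → 1, fb=0
13: 110111100 → 1, fb=0
14: 101111000 → 1, fb=0
15: 011110000 → 0, fb=0
16: 111100000 → 1, fb=1
17: 111000001 → 1, fb=1
18: 110000011 → 1, fb=1
19: 100000111 → 1, fb=1
20: 000001111 → 0, fb=1
21: 000011111 → 0, fb=1
22: 000111111 → 0, fb=1
23: 001111111 → 0, fb=1

001110100011111011110000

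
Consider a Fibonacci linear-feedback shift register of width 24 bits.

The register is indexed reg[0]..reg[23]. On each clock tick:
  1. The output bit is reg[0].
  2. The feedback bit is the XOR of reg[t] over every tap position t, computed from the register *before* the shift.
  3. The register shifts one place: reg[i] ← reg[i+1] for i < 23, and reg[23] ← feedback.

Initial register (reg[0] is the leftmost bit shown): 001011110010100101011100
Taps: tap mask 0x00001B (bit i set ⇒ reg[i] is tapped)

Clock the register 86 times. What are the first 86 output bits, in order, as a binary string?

00101111001010010101110011111010101001001100110101110000100001111110101100011101110010

tick  register→output (feedback)
  0  001011110010100101011100→0 (1)
  1  010111100101001010111001→0 (1)
  2  101111001010010101110011→1 (1)
  3  011110010100101011100111→0 (1)
  4  111100101001010111001111→1 (1)
  5  111001010010101110011111→1 (0)
  6  110010100101011100111110→1 (1)
  7  100101001010111001111101→1 (0)
  8  001010010101110011111010→0 (1)
  9  010100101011100111110101→0 (0)
 10  101001010111001111101010→1 (1)
 11  010010101110011111010101→0 (0)
 12  100101011100111110101010→1 (0)
 13  001010111001111101010100→0 (1)
 14  010101110011111010101001→0 (0)
 15  101011100111110101010010→1 (0)
 16  010111001111101010100100→0 (1)
 17  101110011111010101001001→1 (1)
 18  011100111110101010010011→0 (0)
 19  111001111101010100100110→1 (0)
 20  110011111010101001001100→1 (1)
 21  100111110101010010011001→1 (1)
 22  001111101010100100110011→0 (0)
 23  011111010101001001100110→0 (1)
 24  111110101010010011001101→1 (0)
 25  111101010100100110011010→1 (1)
 26  111010101001001100110101→1 (1)
 27  110101010010011001101011→1 (1)
 28  101010100100110011010111→1 (0)
 29  010101001001100110101110→0 (0)
 30  101010010011001101011100→1 (0)
 31  010100100110011010111000→0 (0)
 32  101001001100110101110000→1 (1)
 33  010010011001101011100001→0 (0)
 34  100100110011010111000010→1 (0)
 35  001001100110101110000100→0 (0)
 36  010011001101011100001000→0 (0)
 37  100110011010111000010000→1 (1)
 38  001100110101110000100001→0 (1)
 39  011001101011100001000011→0 (1)
 40  110011010111000010000111→1 (1)
 41  100110101110000100001111→1 (1)
 42  001101011100001000011111→0 (1)
 43  011010111000010000111111→0 (0)
 44  110101110000100001111110→1 (1)
 45  101011100001000011111101→1 (0)
 46  010111000010000111111010→0 (1)
 47  101110000100001111110101→1 (1)
 48  011100001000011111101011→0 (0)
 49  111000010000111111010110→1 (0)
 50  110000100001111110101100→1 (0)
 51  100001000011111101011000→1 (1)
 52  000010000111111010110001→0 (1)
 53  000100001111110101100011→0 (1)
 54  001000011111101011000111→0 (0)
 55  010000111111010110001110→0 (1)
 56  100001111110101100011101→1 (1)
 57  000011111101011000111011→0 (1)
 58  000111111010110001110111→0 (0)
 59  001111110101100011101110→0 (0)
 60  011111101011000111011100→0 (1)
 61  111111010110001110111001→1 (0)
 62  111110101100011101110010→1 (0)
 63  111101011000111011100100→1 (1)
 64  111010110001110111001001→1 (1)
 65  110101100011101110010011→1 (1)
 66  101011000111011100100111→1 (0)
 67  010110001110111001001110→0 (1)
 68  101100011101110010011101→1 (0)
 69  011000111011100100111010→0 (1)
 70  110001110111001001110101→1 (0)
 71  100011101110010011101010→1 (0)
 72  000111011100100111010100→0 (0)
 73  001110111001001110101000→0 (0)
 74  011101110010011101010000→0 (0)
 75  111011100100111010100000→1 (1)
 76  110111001001110101000001→1 (0)
 77  101110010011101010000010→1 (1)
 78  011100100111010100000101→0 (0)
 79  111001001110101000001010→1 (0)
 80  110010011101010000010100→1 (1)
 81  100100111010100000101001→1 (0)
 82  001001110101000001010010→0 (0)
 83  010011101010000010100100→0 (0)
 84  100111010100000101001000→1 (1)
 85  001110101000001010010001→0 (0)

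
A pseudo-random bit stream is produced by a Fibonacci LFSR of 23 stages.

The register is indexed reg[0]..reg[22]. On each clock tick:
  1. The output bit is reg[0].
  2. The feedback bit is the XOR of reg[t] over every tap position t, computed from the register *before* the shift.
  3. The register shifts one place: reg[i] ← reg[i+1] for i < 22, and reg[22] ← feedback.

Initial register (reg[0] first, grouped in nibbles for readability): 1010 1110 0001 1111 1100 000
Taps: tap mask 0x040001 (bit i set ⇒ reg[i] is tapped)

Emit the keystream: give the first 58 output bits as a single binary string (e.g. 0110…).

1010111000011111110000010101011010001011110111000100111101

step | reg (before) | out | fb
   0 | 10101110000111111100000 | 1 | 1
   1 | 01011100001111111000001 | 0 | 0
   2 | 10111000011111110000010 | 1 | 1
   3 | 01110000111111100000101 | 0 | 0
   4 | 11100001111111000001010 | 1 | 1
   5 | 11000011111110000010101 | 1 | 0
   6 | 10000111111100000101010 | 1 | 1
   7 | 00001111111000001010101 | 0 | 1
   8 | 00011111110000010101011 | 0 | 0
   9 | 00111111100000101010110 | 0 | 1
  10 | 01111111000001010101101 | 0 | 0
  11 | 11111110000010101011010 | 1 | 0
  12 | 11111100000101010110100 | 1 | 0
  13 | 11111000001010101101000 | 1 | 1
  14 | 11110000010101011010001 | 1 | 0
  15 | 11100000101010110100010 | 1 | 1
  16 | 11000001010101101000101 | 1 | 1
  17 | 10000010101011010001011 | 1 | 1
  18 | 00000101010110100010111 | 0 | 1
  19 | 00001010101101000101111 | 0 | 0
  20 | 00010101011010001011110 | 0 | 1
  21 | 00101010110100010111101 | 0 | 1
  22 | 01010101101000101111011 | 0 | 1
  23 | 10101011010001011110111 | 1 | 0
  24 | 01010110100010111101110 | 0 | 0
  25 | 10101101000101111011100 | 1 | 0
  26 | 01011010001011110111000 | 0 | 1
  27 | 10110100010111101110001 | 1 | 0
  28 | 01101000101111011100010 | 0 | 0
  29 | 11010001011110111000100 | 1 | 1
  30 | 10100010111101110001001 | 1 | 1
  31 | 01000101111011100010011 | 0 | 1
  32 | 10001011110111000100111 | 1 | 1
  33 | 00010111101110001001111 | 0 | 0
  34 | 00101111011100010011110 | 0 | 1
  35 | 01011110111000100111101 | 0 | 1
  36 | 10111101110001001111011 | 1 | 0
  37 | 01111011100010011110110 | 0 | 1
  38 | 11110111000100111101101 | 1 | 1
  39 | 11101110001001111011011 | 1 | 0
  40 | 11011100010011110110110 | 1 | 0
  41 | 10111000100111101101100 | 1 | 1
  42 | 01110001001111011011001 | 0 | 1
  43 | 11100010011110110110011 | 1 | 0
  44 | 11000100111101101100110 | 1 | 1
  45 | 10001001111011011001101 | 1 | 1
  46 | 00010011110110110011011 | 0 | 1
  47 | 00100111101101100110111 | 0 | 1
  48 | 01001111011011001101111 | 0 | 0
  49 | 10011110110110011011110 | 1 | 0
  50 | 00111101101100110111100 | 0 | 1
  51 | 01111011011001101111001 | 0 | 1
  52 | 11110110110011011110011 | 1 | 0
  53 | 11101101100110111100110 | 1 | 1
  54 | 11011011001101111001101 | 1 | 1
  55 | 10110110011011110011011 | 1 | 0
  56 | 01101100110111100110110 | 0 | 1
  57 | 11011001101111001101101 | 1 | 1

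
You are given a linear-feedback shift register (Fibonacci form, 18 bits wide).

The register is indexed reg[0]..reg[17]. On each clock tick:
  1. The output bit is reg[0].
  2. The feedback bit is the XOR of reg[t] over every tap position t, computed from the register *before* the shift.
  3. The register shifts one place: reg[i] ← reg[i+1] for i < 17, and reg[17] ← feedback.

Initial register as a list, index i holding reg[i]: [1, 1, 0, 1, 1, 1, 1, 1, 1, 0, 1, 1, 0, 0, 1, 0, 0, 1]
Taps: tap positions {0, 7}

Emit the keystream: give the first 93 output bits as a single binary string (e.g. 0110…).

110111111011001001000001101001001010010011111101101101101000100110111100100101011111110110011

k : reg_k → out_k, fb_k
0: 110111111011001001 → 1, fb=0
1: 101111110110010010 → 1, fb=0
2: 011111101100100100 → 0, fb=0
3: 111111011001001000 → 1, fb=0
4: 111110110010010000 → 1, fb=0
5: 111101100100100000 → 1, fb=1
6: 111011001001000001 → 1, fb=1
7: 110110010010000011 → 1, fb=0
8: 101100100100000110 → 1, fb=1
9: 011001001000001101 → 0, fb=0
10: 110010010000011010 → 1, fb=0
11: 100100100000110100 → 1, fb=1
12: 001001000001101001 → 0, fb=0
13: 010010000011010010 → 0, fb=0
14: 100100000110100100 → 1, fb=1
15: 001000001101001001 → 0, fb=0
16: 010000011010010010 → 0, fb=1
17: 100000110100100101 → 1, fb=0
18: 000001101001001010 → 0, fb=0
19: 000011010010010100 → 0, fb=1
20: 000110100100101001 → 0, fb=0
21: 001101001001010010 → 0, fb=0
22: 011010010010100100 → 0, fb=1
23: 110100100101001001 → 1, fb=1
24: 101001001010010011 → 1, fb=1
25: 010010010100100111 → 0, fb=1
26: 100100101001001111 → 1, fb=1
27: 001001010010011111 → 0, fb=1
28: 010010100100111111 → 0, fb=0
29: 100101001001111110 → 1, fb=1
30: 001010010011111101 → 0, fb=1
31: 010100100111111011 → 0, fb=0
32: 101001001111110110 → 1, fb=1
33: 010010011111101101 → 0, fb=1
34: 100100111111011011 → 1, fb=0
35: 001001111110110110 → 0, fb=1
36: 010011111101101101 → 0, fb=1
37: 100111111011011011 → 1, fb=0
38: 001111110110110110 → 0, fb=1
39: 011111101101101101 → 0, fb=0
40: 111111011011011010 → 1, fb=0
41: 111110110110110100 → 1, fb=0
42: 111101101101101000 → 1, fb=1
43: 111011011011010001 → 1, fb=0
44: 110110110110100010 → 1, fb=0
45: 101101101101000100 → 1, fb=1
46: 011011011010001001 → 0, fb=1
47: 110110110100010011 → 1, fb=0
48: 101101101000100110 → 1, fb=1
49: 011011010001001101 → 0, fb=1
50: 110110100010011011 → 1, fb=1
51: 101101000100110111 → 1, fb=1
52: 011010001001101111 → 0, fb=0
53: 110100010011011110 → 1, fb=0
54: 101000100110111100 → 1, fb=1
55: 010001001101111001 → 0, fb=0
56: 100010011011110010 → 1, fb=0
57: 000100110111100100 → 0, fb=1
58: 001001101111001001 → 0, fb=0
59: 010011011110010010 → 0, fb=1
60: 100110111100100101 → 1, fb=0
61: 001101111001001010 → 0, fb=1
62: 011011110010010101 → 0, fb=1
63: 110111100100101011 → 1, fb=1
64: 101111001001010111 → 1, fb=1
65: 011110010010101111 → 0, fb=1
66: 111100100101011111 → 1, fb=1
67: 111001001010111111 → 1, fb=1
68: 110010010101111111 → 1, fb=0
69: 100100101011111110 → 1, fb=1
70: 001001010111111101 → 0, fb=1
71: 010010101111111011 → 0, fb=0
72: 100101011111110110 → 1, fb=0
73: 001010111111101100 → 0, fb=1
74: 010101111111011001 → 0, fb=1
75: 101011111110110011 → 1, fb=0
76: 010111111101100110 → 0, fb=1
77: 101111111011001101 → 1, fb=0
78: 011111110110011010 → 0, fb=1
79: 111111101100110101 → 1, fb=1
80: 111111011001101011 → 1, fb=0
81: 111110110011010110 → 1, fb=0
82: 111101100110101100 → 1, fb=1
83: 111011001101011001 → 1, fb=1
84: 110110011010110011 → 1, fb=0
85: 101100110101100110 → 1, fb=0
86: 011001101011001100 → 0, fb=0
87: 110011010110011000 → 1, fb=0
88: 100110101100110000 → 1, fb=1
89: 001101011001100001 → 0, fb=1
90: 011010110011000011 → 0, fb=1
91: 110101100110000111 → 1, fb=1
92: 101011001100001111 → 1, fb=1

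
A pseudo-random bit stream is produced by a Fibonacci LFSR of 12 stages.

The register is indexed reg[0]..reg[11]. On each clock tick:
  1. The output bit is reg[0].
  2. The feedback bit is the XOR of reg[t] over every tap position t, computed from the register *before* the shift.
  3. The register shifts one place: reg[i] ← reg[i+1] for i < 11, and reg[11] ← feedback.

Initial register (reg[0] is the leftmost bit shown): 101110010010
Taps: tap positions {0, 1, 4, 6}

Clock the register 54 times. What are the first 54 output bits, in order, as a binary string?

tick  register→output (feedback)
  0  101110010010→1 (0)
  1  011100100100→0 (0)
  2  111001001000→1 (0)
  3  110010010000→1 (1)
  4  100100100001→1 (0)
  5  001001000010→0 (0)
  6  010010000100→0 (0)
  7  100100001000→1 (1)
  8  001000010001→0 (0)
  9  010000100010→0 (0)
 10  100001000100→1 (1)
 11  000010001001→0 (1)
 12  000100010011→0 (0)
 13  001000100110→0 (1)
 14  010001001101→0 (1)
 15  100010011011→1 (0)
 16  000100110110→0 (1)
 17  001001101101→0 (1)
 18  010011011011→0 (0)
 19  100110110110→1 (1)
 20  001101101101→0 (1)
 21  011011011011→0 (0)
 22  110110110110→1 (0)
 23  101101101100→1 (0)
 24  011011011000→0 (0)
 25  110110110000→1 (0)
 26  101101100000→1 (0)
 27  011011000000→0 (0)
 28  110110000000→1 (1)
 29  101100000001→1 (1)
 30  011000000011→0 (1)
 31  110000000111→1 (0)
 32  100000001110→1 (1)
 33  000000011101→0 (0)
 34  000000111010→0 (1)
 35  000001110101→0 (1)
 36  000011101011→0 (0)
 37  000111010110→0 (1)
 38  001110101101→0 (0)
 39  011101011010→0 (1)
 40  111010110101→1 (0)
 41  110101101010→1 (1)
 42  101011010101→1 (0)
 43  010110101010→0 (1)
 44  101101010101→1 (1)
 45  011010101011→0 (1)
 46  110101010111→1 (0)
 47  101010101110→1 (1)
 48  010101011101→0 (1)
 49  101010111011→1 (1)
 50  010101110111→0 (0)
 51  101011101110→1 (1)
 52  010111011101→0 (0)
 53  101110111010→1 (1)

101110010010000100010011011011011000000011101011010101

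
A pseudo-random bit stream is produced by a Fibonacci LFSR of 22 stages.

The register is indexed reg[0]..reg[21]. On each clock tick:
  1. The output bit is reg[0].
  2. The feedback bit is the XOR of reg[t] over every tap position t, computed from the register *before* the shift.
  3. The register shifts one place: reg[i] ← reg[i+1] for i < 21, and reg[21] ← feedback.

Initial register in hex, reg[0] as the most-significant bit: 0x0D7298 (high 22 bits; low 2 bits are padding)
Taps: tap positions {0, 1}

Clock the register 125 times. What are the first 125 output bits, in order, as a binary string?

00001101011100101001100001011110010111101010001110001011100011111001001001110010010000101101101001011011000111011011101110110

k : reg_k → out_k, fb_k
0: 0000110101110010100110 → 0, fb=0
1: 0001101011100101001100 → 0, fb=0
2: 0011010111001010011000 → 0, fb=0
3: 0110101110010100110000 → 0, fb=1
4: 1101011100101001100001 → 1, fb=0
5: 1010111001010011000010 → 1, fb=1
6: 0101110010100110000101 → 0, fb=1
7: 1011100101001100001011 → 1, fb=1
8: 0111001010011000010111 → 0, fb=1
9: 1110010100110000101111 → 1, fb=0
10: 1100101001100001011110 → 1, fb=0
11: 1001010011000010111100 → 1, fb=1
12: 0010100110000101111001 → 0, fb=0
13: 0101001100001011110010 → 0, fb=1
14: 1010011000010111100101 → 1, fb=1
15: 0100110000101111001011 → 0, fb=1
16: 1001100001011110010111 → 1, fb=1
17: 0011000010111100101111 → 0, fb=0
18: 0110000101111001011110 → 0, fb=1
19: 1100001011110010111101 → 1, fb=0
20: 1000010111100101111010 → 1, fb=1
21: 0000101111001011110101 → 0, fb=0
22: 0001011110010111101010 → 0, fb=0
23: 0010111100101111010100 → 0, fb=0
24: 0101111001011110101000 → 0, fb=1
25: 1011110010111101010001 → 1, fb=1
26: 0111100101111010100011 → 0, fb=1
27: 1111001011110101000111 → 1, fb=0
28: 1110010111101010001110 → 1, fb=0
29: 1100101111010100011100 → 1, fb=0
30: 1001011110101000111000 → 1, fb=1
31: 0010111101010001110001 → 0, fb=0
32: 0101111010100011100010 → 0, fb=1
33: 1011110101000111000101 → 1, fb=1
34: 0111101010001110001011 → 0, fb=1
35: 1111010100011100010111 → 1, fb=0
36: 1110101000111000101110 → 1, fb=0
37: 1101010001110001011100 → 1, fb=0
38: 1010100011100010111000 → 1, fb=1
39: 0101000111000101110001 → 0, fb=1
40: 1010001110001011100011 → 1, fb=1
41: 0100011100010111000111 → 0, fb=1
42: 1000111000101110001111 → 1, fb=1
43: 0001110001011100011111 → 0, fb=0
44: 0011100010111000111110 → 0, fb=0
45: 0111000101110001111100 → 0, fb=1
46: 1110001011100011111001 → 1, fb=0
47: 1100010111000111110010 → 1, fb=0
48: 1000101110001111100100 → 1, fb=1
49: 0001011100011111001001 → 0, fb=0
50: 0010111000111110010010 → 0, fb=0
51: 0101110001111100100100 → 0, fb=1
52: 1011100011111001001001 → 1, fb=1
53: 0111000111110010010011 → 0, fb=1
54: 1110001111100100100111 → 1, fb=0
55: 1100011111001001001110 → 1, fb=0
56: 1000111110010010011100 → 1, fb=1
57: 0001111100100100111001 → 0, fb=0
58: 0011111001001001110010 → 0, fb=0
59: 0111110010010011100100 → 0, fb=1
60: 1111100100100111001001 → 1, fb=0
61: 1111001001001110010010 → 1, fb=0
62: 1110010010011100100100 → 1, fb=0
63: 1100100100111001001000 → 1, fb=0
64: 1001001001110010010000 → 1, fb=1
65: 0010010011100100100001 → 0, fb=0
66: 0100100111001001000010 → 0, fb=1
67: 1001001110010010000101 → 1, fb=1
68: 0010011100100100001011 → 0, fb=0
69: 0100111001001000010110 → 0, fb=1
70: 1001110010010000101101 → 1, fb=1
71: 0011100100100001011011 → 0, fb=0
72: 0111001001000010110110 → 0, fb=1
73: 1110010010000101101101 → 1, fb=0
74: 1100100100001011011010 → 1, fb=0
75: 1001001000010110110100 → 1, fb=1
76: 0010010000101101101001 → 0, fb=0
77: 0100100001011011010010 → 0, fb=1
78: 1001000010110110100101 → 1, fb=1
79: 0010000101101101001011 → 0, fb=0
80: 0100001011011010010110 → 0, fb=1
81: 1000010110110100101101 → 1, fb=1
82: 0000101101101001011011 → 0, fb=0
83: 0001011011010010110110 → 0, fb=0
84: 0010110110100101101100 → 0, fb=0
85: 0101101101001011011000 → 0, fb=1
86: 1011011010010110110001 → 1, fb=1
87: 0110110100101101100011 → 0, fb=1
88: 1101101001011011000111 → 1, fb=0
89: 1011010010110110001110 → 1, fb=1
90: 0110100101101100011101 → 0, fb=1
91: 1101001011011000111011 → 1, fb=0
92: 1010010110110001110110 → 1, fb=1
93: 0100101101100011101101 → 0, fb=1
94: 1001011011000111011011 → 1, fb=1
95: 0010110110001110110111 → 0, fb=0
96: 0101101100011101101110 → 0, fb=1
97: 1011011000111011011101 → 1, fb=1
98: 0110110001110110111011 → 0, fb=1
99: 1101100011101101110111 → 1, fb=0
100: 1011000111011011101110 → 1, fb=1
101: 0110001110110111011101 → 0, fb=1
102: 1100011101101110111011 → 1, fb=0
103: 1000111011011101110110 → 1, fb=1
104: 0001110110111011101101 → 0, fb=0
105: 0011101101110111011010 → 0, fb=0
106: 0111011011101110110100 → 0, fb=1
107: 1110110111011101101001 → 1, fb=0
108: 1101101110111011010010 → 1, fb=0
109: 1011011101110110100100 → 1, fb=1
110: 0110111011101101001001 → 0, fb=1
111: 1101110111011010010011 → 1, fb=0
112: 1011101110110100100110 → 1, fb=1
113: 0111011101101001001101 → 0, fb=1
114: 1110111011010010011011 → 1, fb=0
115: 1101110110100100110110 → 1, fb=0
116: 1011101101001001101100 → 1, fb=1
117: 0111011010010011011001 → 0, fb=1
118: 1110110100100110110011 → 1, fb=0
119: 1101101001001101100110 → 1, fb=0
120: 1011010010011011001100 → 1, fb=1
121: 0110100100110110011001 → 0, fb=1
122: 1101001001101100110011 → 1, fb=0
123: 1010010011011001100110 → 1, fb=1
124: 0100100110110011001101 → 0, fb=1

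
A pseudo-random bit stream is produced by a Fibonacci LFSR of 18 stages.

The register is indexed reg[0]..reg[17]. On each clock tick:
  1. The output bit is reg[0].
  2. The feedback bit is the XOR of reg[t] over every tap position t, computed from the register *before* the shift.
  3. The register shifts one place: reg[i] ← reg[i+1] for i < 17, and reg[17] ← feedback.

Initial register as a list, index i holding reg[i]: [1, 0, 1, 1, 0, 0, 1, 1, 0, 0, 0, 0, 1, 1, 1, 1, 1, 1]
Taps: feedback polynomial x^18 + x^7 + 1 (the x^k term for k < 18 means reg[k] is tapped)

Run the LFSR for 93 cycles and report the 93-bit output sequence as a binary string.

k : reg_k → out_k, fb_k
0: 101100110000111111 → 1, fb=0
1: 011001100001111110 → 0, fb=0
2: 110011000011111100 → 1, fb=1
3: 100110000111111001 → 1, fb=1
4: 001100001111110011 → 0, fb=0
5: 011000011111100110 → 0, fb=1
6: 110000111111001101 → 1, fb=0
7: 100001111110011010 → 1, fb=0
8: 000011111100110100 → 0, fb=1
9: 000111111001101001 → 0, fb=1
10: 001111110011010011 → 0, fb=1
11: 011111100110100111 → 0, fb=0
12: 111111001101001110 → 1, fb=1
13: 111110011010011101 → 1, fb=0
14: 111100110100111010 → 1, fb=0
15: 111001101001110100 → 1, fb=1
16: 110011010011101001 → 1, fb=0
17: 100110100111010010 → 1, fb=1
18: 001101001110100101 → 0, fb=0
19: 011010011101001010 → 0, fb=1
20: 110100111010010101 → 1, fb=0
21: 101001110100101010 → 1, fb=0
22: 010011101001010100 → 0, fb=0
23: 100111010010101000 → 1, fb=0
24: 001110100101010000 → 0, fb=0
25: 011101001010100000 → 0, fb=0
26: 111010010101000000 → 1, fb=0
27: 110100101010000000 → 1, fb=1
28: 101001010100000001 → 1, fb=0
29: 010010101000000010 → 0, fb=0
30: 100101010000000100 → 1, fb=0
31: 001010100000001000 → 0, fb=0
32: 010101000000010000 → 0, fb=0
33: 101010000000100000 → 1, fb=1
34: 010100000001000001 → 0, fb=0
35: 101000000010000010 → 1, fb=1
36: 010000000100000101 → 0, fb=0
37: 100000001000001010 → 1, fb=1
38: 000000010000010101 → 0, fb=1
39: 000000100000101011 → 0, fb=0
40: 000001000001010110 → 0, fb=0
41: 000010000010101100 → 0, fb=0
42: 000100000101011000 → 0, fb=0
43: 001000001010110000 → 0, fb=0
44: 010000010101100000 → 0, fb=1
45: 100000101011000001 → 1, fb=1
46: 000001010110000011 → 0, fb=1
47: 000010101100000111 → 0, fb=0
48: 000101011000001110 → 0, fb=1
49: 001010110000011101 → 0, fb=1
50: 010101100000111011 → 0, fb=0
51: 101011000001110110 → 1, fb=1
52: 010110000011101101 → 0, fb=0
53: 101100000111011010 → 1, fb=1
54: 011000001110110101 → 0, fb=0
55: 110000011101101010 → 1, fb=0
56: 100000111011010100 → 1, fb=0
57: 000001110110101000 → 0, fb=1
58: 000011101101010001 → 0, fb=0
59: 000111011010100010 → 0, fb=1
60: 001110110101000101 → 0, fb=1
61: 011101101010001011 → 0, fb=0
62: 111011010100010110 → 1, fb=0
63: 110110101000101100 → 1, fb=1
64: 101101010001011001 → 1, fb=0
65: 011010100010110010 → 0, fb=0
66: 110101000101100100 → 1, fb=1
67: 101010001011001001 → 1, fb=1
68: 010100010110010011 → 0, fb=1
69: 101000101100100111 → 1, fb=1
70: 010001011001001111 → 0, fb=1
71: 100010110010011111 → 1, fb=0
72: 000101100100111110 → 0, fb=0
73: 001011001001111100 → 0, fb=0
74: 010110010011111000 → 0, fb=1
75: 101100100111110001 → 1, fb=1
76: 011001001111100011 → 0, fb=0
77: 110010011111000110 → 1, fb=0
78: 100100111110001100 → 1, fb=0
79: 001001111100011000 → 0, fb=1
80: 010011111000110001 → 0, fb=1
81: 100111110001100011 → 1, fb=0
82: 001111100011000110 → 0, fb=0
83: 011111000110001100 → 0, fb=0
84: 111110001100011000 → 1, fb=1
85: 111100011000110001 → 1, fb=0
86: 111000110001100010 → 1, fb=0
87: 110001100011000100 → 1, fb=1
88: 100011000110001001 → 1, fb=1
89: 000110001100010011 → 0, fb=0
90: 001100011000100110 → 0, fb=1
91: 011000110001001101 → 0, fb=1
92: 110001100010011011 → 1, fb=1

101100110000111111001101001110100101010000000100000101011000001110110101000101100100111110001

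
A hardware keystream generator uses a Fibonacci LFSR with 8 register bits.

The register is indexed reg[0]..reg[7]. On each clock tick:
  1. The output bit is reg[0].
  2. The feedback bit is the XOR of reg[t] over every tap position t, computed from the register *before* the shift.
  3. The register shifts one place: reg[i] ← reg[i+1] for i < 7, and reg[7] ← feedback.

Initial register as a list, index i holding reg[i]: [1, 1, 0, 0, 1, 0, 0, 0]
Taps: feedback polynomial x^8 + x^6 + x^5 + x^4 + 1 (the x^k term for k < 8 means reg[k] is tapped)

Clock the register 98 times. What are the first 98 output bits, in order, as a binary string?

k : reg_k → out_k, fb_k
0: 11001000 → 1, fb=0
1: 10010000 → 1, fb=1
2: 00100001 → 0, fb=0
3: 01000010 → 0, fb=1
4: 10000101 → 1, fb=0
5: 00001010 → 0, fb=0
6: 00010100 → 0, fb=1
7: 00101001 → 0, fb=1
8: 01010011 → 0, fb=1
9: 10100111 → 1, fb=1
10: 01001111 → 0, fb=1
11: 10011111 → 1, fb=0
12: 00111110 → 0, fb=1
13: 01111101 → 0, fb=0
14: 11111010 → 1, fb=1
15: 11110101 → 1, fb=0
16: 11101010 → 1, fb=1
17: 11010101 → 1, fb=0
18: 10101010 → 1, fb=1
19: 01010101 → 0, fb=1
20: 10101011 → 1, fb=1
21: 01010111 → 0, fb=0
22: 10101110 → 1, fb=0
23: 01011100 → 0, fb=0
24: 10111000 → 1, fb=0
25: 01110000 → 0, fb=0
26: 11100000 → 1, fb=1
27: 11000001 → 1, fb=1
28: 10000011 → 1, fb=0
29: 00000110 → 0, fb=0
30: 00001100 → 0, fb=0
31: 00011000 → 0, fb=1
32: 00110001 → 0, fb=0
33: 01100010 → 0, fb=1
34: 11000101 → 1, fb=0
35: 10001010 → 1, fb=1
36: 00010101 → 0, fb=1
37: 00101011 → 0, fb=0
38: 01010110 → 0, fb=0
39: 10101100 → 1, fb=1
40: 01011001 → 0, fb=1
41: 10110011 → 1, fb=0
42: 01100110 → 0, fb=0
43: 11001100 → 1, fb=1
44: 10011001 → 1, fb=0
45: 00110010 → 0, fb=1
46: 01100101 → 0, fb=1
47: 11001011 → 1, fb=1
48: 10010111 → 1, fb=1
49: 00101111 → 0, fb=1
50: 01011111 → 0, fb=1
51: 10111111 → 1, fb=0
52: 01111110 → 0, fb=1
53: 11111101 → 1, fb=1
54: 11111011 → 1, fb=1
55: 11110111 → 1, fb=1
56: 11101111 → 1, fb=0
57: 11011110 → 1, fb=0
58: 10111100 → 1, fb=1
59: 01111001 → 0, fb=1
60: 11110011 → 1, fb=0
61: 11100110 → 1, fb=1
62: 11001101 → 1, fb=1
63: 10011011 → 1, fb=1
64: 00110111 → 0, fb=0
65: 01101110 → 0, fb=1
66: 11011101 → 1, fb=1
67: 10111011 → 1, fb=1
68: 01110111 → 0, fb=0
69: 11101110 → 1, fb=0
70: 11011100 → 1, fb=1
71: 10111001 → 1, fb=0
72: 01110010 → 0, fb=1
73: 11100101 → 1, fb=0
74: 11001010 → 1, fb=1
75: 10010101 → 1, fb=0
76: 00101010 → 0, fb=0
77: 01010100 → 0, fb=1
78: 10101001 → 1, fb=0
79: 01010010 → 0, fb=1
80: 10100101 → 1, fb=0
81: 01001010 → 0, fb=0
82: 10010100 → 1, fb=0
83: 00101000 → 0, fb=1
84: 01010001 → 0, fb=0
85: 10100010 → 1, fb=0
86: 01000100 → 0, fb=1
87: 10001001 → 1, fb=0
88: 00010010 → 0, fb=1
89: 00100101 → 0, fb=1
90: 01001011 → 0, fb=0
91: 10010110 → 1, fb=1
92: 00101101 → 0, fb=0
93: 01011010 → 0, fb=0
94: 10110100 → 1, fb=0
95: 01101000 → 0, fb=1
96: 11010001 → 1, fb=1
97: 10100011 → 1, fb=0

11001000010100111110101010111000001100010101100110010111111011110011011101110010101001010001001011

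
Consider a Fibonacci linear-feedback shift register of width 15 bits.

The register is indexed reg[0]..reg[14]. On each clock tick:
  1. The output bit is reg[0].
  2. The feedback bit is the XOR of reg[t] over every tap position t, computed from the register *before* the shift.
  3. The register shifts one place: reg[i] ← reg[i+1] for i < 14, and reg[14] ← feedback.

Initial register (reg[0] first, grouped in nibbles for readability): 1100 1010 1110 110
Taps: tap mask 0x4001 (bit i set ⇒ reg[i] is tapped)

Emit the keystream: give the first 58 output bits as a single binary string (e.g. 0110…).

1100101011101101000110010110110000100011011011111000010010

tick  register→output (feedback)
  0  110010101110110→1 (1)
  1  100101011101101→1 (0)
  2  001010111011010→0 (0)
  3  010101110110100→0 (0)
  4  101011101101000→1 (1)
  5  010111011010001→0 (1)
  6  101110110100011→1 (0)
  7  011101101000110→0 (0)
  8  111011010001100→1 (1)
  9  110110100011001→1 (0)
 10  101101000110010→1 (1)
 11  011010001100101→0 (1)
 12  110100011001011→1 (0)
 13  101000110010110→1 (1)
 14  010001100101101→0 (1)
 15  100011001011011→1 (0)
 16  000110010110110→0 (0)
 17  001100101101100→0 (0)
 18  011001011011000→0 (0)
 19  110010110110000→1 (1)
 20  100101101100001→1 (0)
 21  001011011000010→0 (0)
 22  010110110000100→0 (0)
 23  101101100001000→1 (1)
 24  011011000010001→0 (1)
 25  110110000100011→1 (0)
 26  101100001000110→1 (1)
 27  011000010001101→0 (1)
 28  110000100011011→1 (0)
 29  100001000110110→1 (1)
 30  000010001101101→0 (1)
 31  000100011011011→0 (1)
 32  001000110110111→0 (1)
 33  010001101101111→0 (1)
 34  100011011011111→1 (0)
 35  000110110111110→0 (0)
 36  001101101111100→0 (0)
 37  011011011111000→0 (0)
 38  110110111110000→1 (1)
 39  101101111100001→1 (0)
 40  011011111000010→0 (0)
 41  110111110000100→1 (1)
 42  101111100001001→1 (0)
 43  011111000010010→0 (0)
 44  111110000100100→1 (1)
 45  111100001001001→1 (0)
 46  111000010010010→1 (1)
 47  110000100100101→1 (0)
 48  100001001001010→1 (1)
 49  000010010010101→0 (1)
 50  000100100101011→0 (1)
 51  001001001010111→0 (1)
 52  010010010101111→0 (1)
 53  100100101011111→1 (0)
 54  001001010111110→0 (0)
 55  010010101111100→0 (0)
 56  100101011111000→1 (1)
 57  001010111110001→0 (1)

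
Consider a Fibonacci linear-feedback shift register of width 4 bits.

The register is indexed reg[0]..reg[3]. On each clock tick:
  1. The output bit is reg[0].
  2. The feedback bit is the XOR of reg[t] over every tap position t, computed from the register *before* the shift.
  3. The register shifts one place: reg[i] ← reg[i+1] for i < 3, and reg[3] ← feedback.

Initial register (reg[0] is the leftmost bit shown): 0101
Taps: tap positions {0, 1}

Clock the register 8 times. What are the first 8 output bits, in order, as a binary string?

01011110

k : reg_k → out_k, fb_k
0: 0101 → 0, fb=1
1: 1011 → 1, fb=1
2: 0111 → 0, fb=1
3: 1111 → 1, fb=0
4: 1110 → 1, fb=0
5: 1100 → 1, fb=0
6: 1000 → 1, fb=1
7: 0001 → 0, fb=0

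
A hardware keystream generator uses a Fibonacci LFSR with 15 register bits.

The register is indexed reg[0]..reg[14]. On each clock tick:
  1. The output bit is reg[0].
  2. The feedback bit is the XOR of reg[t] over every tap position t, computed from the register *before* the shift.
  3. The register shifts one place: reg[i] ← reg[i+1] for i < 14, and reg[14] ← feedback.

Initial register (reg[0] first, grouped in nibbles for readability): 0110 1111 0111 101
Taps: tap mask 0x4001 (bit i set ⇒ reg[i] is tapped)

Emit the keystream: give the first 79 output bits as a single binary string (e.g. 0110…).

0110111101111011011010110101101101100100110110110111000100100100101111000111000

step | reg (before) | out | fb
   0 | 011011110111101 | 0 | 1
   1 | 110111101111011 | 1 | 0
   2 | 101111011110110 | 1 | 1
   3 | 011110111101101 | 0 | 1
   4 | 111101111011011 | 1 | 0
   5 | 111011110110110 | 1 | 1
   6 | 110111101101101 | 1 | 0
   7 | 101111011011010 | 1 | 1
   8 | 011110110110101 | 0 | 1
   9 | 111101101101011 | 1 | 0
  10 | 111011011010110 | 1 | 1
  11 | 110110110101101 | 1 | 0
  12 | 101101101011010 | 1 | 1
  13 | 011011010110101 | 0 | 1
  14 | 110110101101011 | 1 | 0
  15 | 101101011010110 | 1 | 1
  16 | 011010110101101 | 0 | 1
  17 | 110101101011011 | 1 | 0
  18 | 101011010110110 | 1 | 1
  19 | 010110101101101 | 0 | 1
  20 | 101101011011011 | 1 | 0
  21 | 011010110110110 | 0 | 0
  22 | 110101101101100 | 1 | 1
  23 | 101011011011001 | 1 | 0
  24 | 010110110110010 | 0 | 0
  25 | 101101101100100 | 1 | 1
  26 | 011011011001001 | 0 | 1
  27 | 110110110010011 | 1 | 0
  28 | 101101100100110 | 1 | 1
  29 | 011011001001101 | 0 | 1
  30 | 110110010011011 | 1 | 0
  31 | 101100100110110 | 1 | 1
  32 | 011001001101101 | 0 | 1
  33 | 110010011011011 | 1 | 0
  34 | 100100110110110 | 1 | 1
  35 | 001001101101101 | 0 | 1
  36 | 010011011011011 | 0 | 1
  37 | 100110110110111 | 1 | 0
  38 | 001101101101110 | 0 | 0
  39 | 011011011011100 | 0 | 0
  40 | 110110110111000 | 1 | 1
  41 | 101101101110001 | 1 | 0
  42 | 011011011100010 | 0 | 0
  43 | 110110111000100 | 1 | 1
  44 | 101101110001001 | 1 | 0
  45 | 011011100010010 | 0 | 0
  46 | 110111000100100 | 1 | 1
  47 | 101110001001001 | 1 | 0
  48 | 011100010010010 | 0 | 0
  49 | 111000100100100 | 1 | 1
  50 | 110001001001001 | 1 | 0
  51 | 100010010010010 | 1 | 1
  52 | 000100100100101 | 0 | 1
  53 | 001001001001011 | 0 | 1
  54 | 010010010010111 | 0 | 1
  55 | 100100100101111 | 1 | 0
  56 | 001001001011110 | 0 | 0
  57 | 010010010111100 | 0 | 0
  58 | 100100101111000 | 1 | 1
  59 | 001001011110001 | 0 | 1
  60 | 010010111100011 | 0 | 1
  61 | 100101111000111 | 1 | 0
  62 | 001011110001110 | 0 | 0
  63 | 010111100011100 | 0 | 0
  64 | 101111000111000 | 1 | 1
  65 | 011110001110001 | 0 | 1
  66 | 111100011100011 | 1 | 0
  67 | 111000111000110 | 1 | 1
  68 | 110001110001101 | 1 | 0
  69 | 100011100011010 | 1 | 1
  70 | 000111000110101 | 0 | 1
  71 | 001110001101011 | 0 | 1
  72 | 011100011010111 | 0 | 1
  73 | 111000110101111 | 1 | 0
  74 | 110001101011110 | 1 | 1
  75 | 100011010111101 | 1 | 0
  76 | 000110101111010 | 0 | 0
  77 | 001101011110100 | 0 | 0
  78 | 011010111101000 | 0 | 0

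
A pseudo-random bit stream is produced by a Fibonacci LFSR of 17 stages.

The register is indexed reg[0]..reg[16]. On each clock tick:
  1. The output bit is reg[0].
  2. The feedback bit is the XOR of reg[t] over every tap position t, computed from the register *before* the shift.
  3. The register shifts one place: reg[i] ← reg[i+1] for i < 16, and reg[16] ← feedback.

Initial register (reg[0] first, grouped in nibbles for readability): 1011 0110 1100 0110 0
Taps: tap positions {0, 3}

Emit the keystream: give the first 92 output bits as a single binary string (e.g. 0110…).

k : reg_k → out_k, fb_k
0: 10110110110001100 → 1, fb=0
1: 01101101100011000 → 0, fb=0
2: 11011011000110000 → 1, fb=0
3: 10110110001100000 → 1, fb=0
4: 01101100011000000 → 0, fb=0
5: 11011000110000000 → 1, fb=0
6: 10110001100000000 → 1, fb=0
7: 01100011000000000 → 0, fb=0
8: 11000110000000000 → 1, fb=1
9: 10001100000000001 → 1, fb=1
10: 00011000000000011 → 0, fb=1
11: 00110000000000111 → 0, fb=1
12: 01100000000001111 → 0, fb=0
13: 11000000000011110 → 1, fb=1
14: 10000000000111101 → 1, fb=1
15: 00000000001111011 → 0, fb=0
16: 00000000011110110 → 0, fb=0
17: 00000000111101100 → 0, fb=0
18: 00000001111011000 → 0, fb=0
19: 00000011110110000 → 0, fb=0
20: 00000111101100000 → 0, fb=0
21: 00001111011000000 → 0, fb=0
22: 00011110110000000 → 0, fb=1
23: 00111101100000001 → 0, fb=1
24: 01111011000000011 → 0, fb=1
25: 11110110000000111 → 1, fb=0
26: 11101100000001110 → 1, fb=1
27: 11011000000011101 → 1, fb=0
28: 10110000000111010 → 1, fb=0
29: 01100000001110100 → 0, fb=0
30: 11000000011101000 → 1, fb=1
31: 10000000111010001 → 1, fb=1
32: 00000001110100011 → 0, fb=0
33: 00000011101000110 → 0, fb=0
34: 00000111010001100 → 0, fb=0
35: 00001110100011000 → 0, fb=0
36: 00011101000110000 → 0, fb=1
37: 00111010001100001 → 0, fb=1
38: 01110100011000011 → 0, fb=1
39: 11101000110000111 → 1, fb=1
40: 11010001100001111 → 1, fb=0
41: 10100011000011110 → 1, fb=1
42: 01000110000111101 → 0, fb=0
43: 10001100001111010 → 1, fb=1
44: 00011000011110101 → 0, fb=1
45: 00110000111101011 → 0, fb=1
46: 01100001111010111 → 0, fb=0
47: 11000011110101110 → 1, fb=1
48: 10000111101011101 → 1, fb=1
49: 00001111010111011 → 0, fb=0
50: 00011110101110110 → 0, fb=1
51: 00111101011101101 → 0, fb=1
52: 01111010111011011 → 0, fb=1
53: 11110101110110111 → 1, fb=0
54: 11101011101101110 → 1, fb=1
55: 11010111011011101 → 1, fb=0
56: 10101110110111010 → 1, fb=1
57: 01011101101110101 → 0, fb=1
58: 10111011011101011 → 1, fb=0
59: 01110110111010110 → 0, fb=1
60: 11101101110101101 → 1, fb=1
61: 11011011101011011 → 1, fb=0
62: 10110111010110110 → 1, fb=0
63: 01101110101101100 → 0, fb=0
64: 11011101011011000 → 1, fb=0
65: 10111010110110000 → 1, fb=0
66: 01110101101100000 → 0, fb=1
67: 11101011011000001 → 1, fb=1
68: 11010110110000011 → 1, fb=0
69: 10101101100000110 → 1, fb=1
70: 01011011000001101 → 0, fb=1
71: 10110110000011011 → 1, fb=0
72: 01101100000110110 → 0, fb=0
73: 11011000001101100 → 1, fb=0
74: 10110000011011000 → 1, fb=0
75: 01100000110110000 → 0, fb=0
76: 11000001101100000 → 1, fb=1
77: 10000011011000001 → 1, fb=1
78: 00000110110000011 → 0, fb=0
79: 00001101100000110 → 0, fb=0
80: 00011011000001100 → 0, fb=1
81: 00110110000011001 → 0, fb=1
82: 01101100000110011 → 0, fb=0
83: 11011000001100110 → 1, fb=0
84: 10110000011001100 → 1, fb=0
85: 01100000110011000 → 0, fb=0
86: 11000001100110000 → 1, fb=1
87: 10000011001100001 → 1, fb=1
88: 00000110011000011 → 0, fb=0
89: 00001100110000110 → 0, fb=0
90: 00011001100001100 → 0, fb=1
91: 00110011000011001 → 0, fb=1

10110110110001100000000001111011000000011101000110000111101011101101110101101100000110110000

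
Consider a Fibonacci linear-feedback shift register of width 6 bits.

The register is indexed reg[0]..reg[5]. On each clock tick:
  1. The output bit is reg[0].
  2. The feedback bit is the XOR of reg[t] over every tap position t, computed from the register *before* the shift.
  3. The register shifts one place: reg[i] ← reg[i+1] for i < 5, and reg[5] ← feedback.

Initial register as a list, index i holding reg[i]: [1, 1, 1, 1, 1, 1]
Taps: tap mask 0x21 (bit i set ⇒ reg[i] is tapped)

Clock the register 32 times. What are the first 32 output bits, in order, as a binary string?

k : reg_k → out_k, fb_k
0: 111111 → 1, fb=0
1: 111110 → 1, fb=1
2: 111101 → 1, fb=0
3: 111010 → 1, fb=1
4: 110101 → 1, fb=0
5: 101010 → 1, fb=1
6: 010101 → 0, fb=1
7: 101011 → 1, fb=0
8: 010110 → 0, fb=0
9: 101100 → 1, fb=1
10: 011001 → 0, fb=1
11: 110011 → 1, fb=0
12: 100110 → 1, fb=1
13: 001101 → 0, fb=1
14: 011011 → 0, fb=1
15: 110111 → 1, fb=0
16: 101110 → 1, fb=1
17: 011101 → 0, fb=1
18: 111011 → 1, fb=0
19: 110110 → 1, fb=1
20: 101101 → 1, fb=0
21: 011010 → 0, fb=0
22: 110100 → 1, fb=1
23: 101001 → 1, fb=0
24: 010010 → 0, fb=0
25: 100100 → 1, fb=1
26: 001001 → 0, fb=1
27: 010011 → 0, fb=1
28: 100111 → 1, fb=0
29: 001110 → 0, fb=0
30: 011100 → 0, fb=0
31: 111000 → 1, fb=1

11111101010110011011101101001001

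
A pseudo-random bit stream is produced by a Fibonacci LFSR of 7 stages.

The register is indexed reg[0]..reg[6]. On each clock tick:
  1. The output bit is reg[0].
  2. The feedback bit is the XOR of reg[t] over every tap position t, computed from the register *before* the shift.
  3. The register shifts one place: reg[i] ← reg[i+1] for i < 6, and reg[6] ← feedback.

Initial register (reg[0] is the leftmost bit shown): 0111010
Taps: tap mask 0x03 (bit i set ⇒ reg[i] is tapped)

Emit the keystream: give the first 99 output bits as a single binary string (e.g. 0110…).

step | reg (before) | out | fb
   0 | 0111010 | 0 | 1
   1 | 1110101 | 1 | 0
   2 | 1101010 | 1 | 0
   3 | 1010100 | 1 | 1
   4 | 0101001 | 0 | 1
   5 | 1010011 | 1 | 1
   6 | 0100111 | 0 | 1
   7 | 1001111 | 1 | 1
   8 | 0011111 | 0 | 0
   9 | 0111110 | 0 | 1
  10 | 1111101 | 1 | 0
  11 | 1111010 | 1 | 0
  12 | 1110100 | 1 | 0
  13 | 1101000 | 1 | 0
  14 | 1010000 | 1 | 1
  15 | 0100001 | 0 | 1
  16 | 1000011 | 1 | 1
  17 | 0000111 | 0 | 0
  18 | 0001110 | 0 | 0
  19 | 0011100 | 0 | 0
  20 | 0111000 | 0 | 1
  21 | 1110001 | 1 | 0
  22 | 1100010 | 1 | 0
  23 | 1000100 | 1 | 1
  24 | 0001001 | 0 | 0
  25 | 0010010 | 0 | 0
  26 | 0100100 | 0 | 1
  27 | 1001001 | 1 | 1
  28 | 0010011 | 0 | 0
  29 | 0100110 | 0 | 1
  30 | 1001101 | 1 | 1
  31 | 0011011 | 0 | 0
  32 | 0110110 | 0 | 1
  33 | 1101101 | 1 | 0
  34 | 1011010 | 1 | 1
  35 | 0110101 | 0 | 1
  36 | 1101011 | 1 | 0
  37 | 1010110 | 1 | 1
  38 | 0101101 | 0 | 1
  39 | 1011011 | 1 | 1
  40 | 0110111 | 0 | 1
  41 | 1101111 | 1 | 0
  42 | 1011110 | 1 | 1
  43 | 0111101 | 0 | 1
  44 | 1111011 | 1 | 0
  45 | 1110110 | 1 | 0
  46 | 1101100 | 1 | 0
  47 | 1011000 | 1 | 1
  48 | 0110001 | 0 | 1
  49 | 1100011 | 1 | 0
  50 | 1000110 | 1 | 1
  51 | 0001101 | 0 | 0
  52 | 0011010 | 0 | 0
  53 | 0110100 | 0 | 1
  54 | 1101001 | 1 | 0
  55 | 1010010 | 1 | 1
  56 | 0100101 | 0 | 1
  57 | 1001011 | 1 | 1
  58 | 0010111 | 0 | 0
  59 | 0101110 | 0 | 1
  60 | 1011101 | 1 | 1
  61 | 0111011 | 0 | 1
  62 | 1110111 | 1 | 0
  63 | 1101110 | 1 | 0
  64 | 1011100 | 1 | 1
  65 | 0111001 | 0 | 1
  66 | 1110011 | 1 | 0
  67 | 1100110 | 1 | 0
  68 | 1001100 | 1 | 1
  69 | 0011001 | 0 | 0
  70 | 0110010 | 0 | 1
  71 | 1100101 | 1 | 0
  72 | 1001010 | 1 | 1
  73 | 0010101 | 0 | 0
  74 | 0101010 | 0 | 1
  75 | 1010101 | 1 | 1
  76 | 0101011 | 0 | 1
  77 | 1010111 | 1 | 1
  78 | 0101111 | 0 | 1
  79 | 1011111 | 1 | 1
  80 | 0111111 | 0 | 1
  81 | 1111111 | 1 | 0
  82 | 1111110 | 1 | 0
  83 | 1111100 | 1 | 0
  84 | 1111000 | 1 | 0
  85 | 1110000 | 1 | 0
  86 | 1100000 | 1 | 0
  87 | 1000000 | 1 | 1
  88 | 0000001 | 0 | 0
  89 | 0000010 | 0 | 0
  90 | 0000100 | 0 | 0
  91 | 0001000 | 0 | 0
  92 | 0010000 | 0 | 0
  93 | 0100000 | 0 | 1
  94 | 1000001 | 1 | 1
  95 | 0000011 | 0 | 0
  96 | 0000110 | 0 | 0
  97 | 0001100 | 0 | 0
  98 | 0011000 | 0 | 0

011101010011111010000111000100100110110101101111011000110100101110111001100101010111111100000010000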